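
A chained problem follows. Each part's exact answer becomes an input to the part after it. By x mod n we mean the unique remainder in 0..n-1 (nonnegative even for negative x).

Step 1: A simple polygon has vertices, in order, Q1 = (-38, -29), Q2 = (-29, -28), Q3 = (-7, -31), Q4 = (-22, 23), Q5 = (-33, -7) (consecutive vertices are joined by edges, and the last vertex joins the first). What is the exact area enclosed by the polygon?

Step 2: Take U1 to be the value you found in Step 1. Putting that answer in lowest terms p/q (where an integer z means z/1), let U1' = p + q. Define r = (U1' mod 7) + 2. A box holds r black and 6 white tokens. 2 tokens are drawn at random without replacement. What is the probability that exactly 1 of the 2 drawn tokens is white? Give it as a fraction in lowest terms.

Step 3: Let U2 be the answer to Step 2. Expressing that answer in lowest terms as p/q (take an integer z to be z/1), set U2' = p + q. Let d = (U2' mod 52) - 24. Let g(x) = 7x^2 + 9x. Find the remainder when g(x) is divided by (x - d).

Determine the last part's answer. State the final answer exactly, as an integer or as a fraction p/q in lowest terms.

Step 1: cross terms: (-38*-28 - -29*-29)=223, (-29*-31 - -7*-28)=703, (-7*23 - -22*-31)=-843, (-22*-7 - -33*23)=913, (-33*-29 - -38*-7)=691; twice the area = |1687| = 1687; area = 1687/2; answer 1687/2
Step 2: U1 = 1687/2; threaded value p + q = 1689; r = 4; total draws C(10,2) = 45; favorable C(6,1)*C(4,1) = 24; P = 8/15; answer 8/15
Step 3: U2 = 8/15; threaded value p + q = 23; d = -1; remainder = value at the root: 7*(-1)^2 + 9*(-1)^1 = (7) + (-9) = -2; answer -2

-2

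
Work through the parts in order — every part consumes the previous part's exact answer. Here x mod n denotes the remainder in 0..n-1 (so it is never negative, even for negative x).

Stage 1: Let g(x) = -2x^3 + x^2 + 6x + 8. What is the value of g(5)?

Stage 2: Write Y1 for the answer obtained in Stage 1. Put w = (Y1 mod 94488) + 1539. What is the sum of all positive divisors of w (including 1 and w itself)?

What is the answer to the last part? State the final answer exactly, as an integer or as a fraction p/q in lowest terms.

Stage 1: -2*(5)^3 + 1*(5)^2 + 6*(5)^1 + 8 = (-250) + (25) + (30) + (8) = -187; answer -187
Stage 2: Y1 = -187; w = 95840; 95840 = 2^5 * 5 * 599; sigma = (1 + 2 + 4 + 8 + 16 + 32) * (1 + 5) * (1 + 599) = 63 * 6 * 600 = 226800; answer 226800

226800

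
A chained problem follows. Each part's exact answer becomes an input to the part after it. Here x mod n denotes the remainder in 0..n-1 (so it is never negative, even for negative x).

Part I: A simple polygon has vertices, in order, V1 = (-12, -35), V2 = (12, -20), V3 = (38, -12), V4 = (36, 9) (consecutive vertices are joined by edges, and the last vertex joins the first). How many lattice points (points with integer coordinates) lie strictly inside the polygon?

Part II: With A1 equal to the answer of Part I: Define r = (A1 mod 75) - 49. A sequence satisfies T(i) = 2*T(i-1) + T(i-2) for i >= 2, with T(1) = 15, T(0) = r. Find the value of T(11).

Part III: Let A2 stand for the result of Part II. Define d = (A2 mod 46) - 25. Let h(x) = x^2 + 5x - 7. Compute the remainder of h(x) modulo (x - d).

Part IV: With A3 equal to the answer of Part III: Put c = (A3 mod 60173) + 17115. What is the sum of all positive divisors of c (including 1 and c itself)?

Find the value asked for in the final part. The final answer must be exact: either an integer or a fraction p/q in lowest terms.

26688

Part I: cross terms: (-12*-20 - 12*-35)=660, (12*-12 - 38*-20)=616, (38*9 - 36*-12)=774, (36*-35 - -12*9)=-1152; twice the area = |898| = 898; area = 449; boundary points = 3 + 2 + 1 + 4 = 10; strictly interior points = area - boundary/2 + 1 = 445; answer 445
Part II: A1 = 445; r = 21; T(2) = 2*(15) + 1*(21) = 51; iterating: T(2)=51, T(3)=117, T(4)=285, T(5)=687, T(6)=1659, T(7)=4005, T(8)=9669, T(9)=23343, T(10)=56355, T(11)=136053; answer 136053
Part III: A2 = 136053; d = 6; remainder = value at the root: 1*(6)^2 + 5*(6)^1 - 7 = (36) + (30) + (-7) = 59; answer 59
Part IV: A3 = 59; c = 17174; 17174 = 2 * 31 * 277; sigma = (1 + 2) * (1 + 31) * (1 + 277) = 3 * 32 * 278 = 26688; answer 26688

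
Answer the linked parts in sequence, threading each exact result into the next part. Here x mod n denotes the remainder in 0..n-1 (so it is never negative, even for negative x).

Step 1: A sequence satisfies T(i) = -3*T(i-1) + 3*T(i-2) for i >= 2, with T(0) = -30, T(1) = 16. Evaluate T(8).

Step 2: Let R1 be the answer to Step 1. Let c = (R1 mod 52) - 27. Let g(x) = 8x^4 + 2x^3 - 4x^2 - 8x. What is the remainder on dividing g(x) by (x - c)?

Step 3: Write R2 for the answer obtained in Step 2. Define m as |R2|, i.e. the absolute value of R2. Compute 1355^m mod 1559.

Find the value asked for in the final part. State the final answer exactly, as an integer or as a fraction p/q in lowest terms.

601

Step 1: T(2) = -3*(16) + 3*(-30) = -138; iterating: T(2)=-138, T(3)=462, T(4)=-1800, T(5)=6786, T(6)=-25758, T(7)=97632, T(8)=-370170; answer -370170
Step 2: R1 = -370170; c = -9; remainder = value at the root: 8*(-9)^4 + 2*(-9)^3 - 4*(-9)^2 - 8*(-9)^1 = (52488) + (-1458) + (-324) + (72) = 50778; answer 50778
Step 3: R2 = 50778; m = 50778; squarings mod 1559: 1355^1=1355, 1355^2=1082, 1355^4=1474, 1355^8=989, 1355^16=628, 1355^32=1516, 1355^64=290, 1355^128=1473, 1355^256=1160, 1355^512=183, 1355^1024=750, 1355^2048=1260, 1355^4096=538, 1355^8192=1029, 1355^16384=280, 1355^32768=450; 1355^50778 = 1355^2 * 1355^8 * 1355^16 * 1355^64 * 1355^512 * 1355^1024 * 1355^16384 * 1355^32768 = 601 (mod 1559); answer 601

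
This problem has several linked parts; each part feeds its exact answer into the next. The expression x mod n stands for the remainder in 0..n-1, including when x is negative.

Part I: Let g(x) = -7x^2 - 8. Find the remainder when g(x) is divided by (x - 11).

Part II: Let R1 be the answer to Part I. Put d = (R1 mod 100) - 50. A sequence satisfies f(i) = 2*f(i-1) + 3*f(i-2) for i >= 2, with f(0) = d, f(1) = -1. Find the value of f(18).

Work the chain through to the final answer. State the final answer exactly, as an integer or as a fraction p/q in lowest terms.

Part I: remainder = value at the root: -7*(11)^2 - 8 = (-847) + (-8) = -855; answer -855
Part II: R1 = -855; d = -5; f(2) = 2*(-1) + 3*(-5) = -17; iterating: f(2)=-17, f(3)=-37, f(4)=-125, f(5)=-361, f(6)=-1097, f(7)=-3277, f(8)=-9845, f(9)=-29521, f(10)=-88577, f(11)=-265717, f(12)=-797165, f(13)=-2391481, f(14)=-7174457, f(15)=-21523357, f(16)=-64570085, f(17)=-193710241, f(18)=-581130737; answer -581130737

-581130737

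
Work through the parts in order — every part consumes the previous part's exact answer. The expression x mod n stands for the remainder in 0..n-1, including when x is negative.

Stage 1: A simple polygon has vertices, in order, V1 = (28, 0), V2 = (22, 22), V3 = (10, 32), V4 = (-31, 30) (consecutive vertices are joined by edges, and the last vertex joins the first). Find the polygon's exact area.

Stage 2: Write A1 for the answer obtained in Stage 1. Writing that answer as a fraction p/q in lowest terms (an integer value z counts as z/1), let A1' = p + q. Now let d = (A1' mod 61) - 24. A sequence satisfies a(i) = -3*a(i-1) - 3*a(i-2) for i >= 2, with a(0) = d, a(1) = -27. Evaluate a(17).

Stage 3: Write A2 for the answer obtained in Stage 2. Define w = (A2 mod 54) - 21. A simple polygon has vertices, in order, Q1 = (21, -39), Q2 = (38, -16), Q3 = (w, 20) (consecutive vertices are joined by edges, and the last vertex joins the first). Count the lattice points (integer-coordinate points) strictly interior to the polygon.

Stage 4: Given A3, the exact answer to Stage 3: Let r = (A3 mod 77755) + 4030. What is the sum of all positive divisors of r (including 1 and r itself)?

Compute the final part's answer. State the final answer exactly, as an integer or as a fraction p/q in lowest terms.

Stage 1: cross terms: (28*22 - 22*0)=616, (22*32 - 10*22)=484, (10*30 - -31*32)=1292, (-31*0 - 28*30)=-840; twice the area = |1552| = 1552; area = 776; answer 776
Stage 2: A1 = 776; threaded value p + q = 777; d = 21; a(2) = -3*(-27) - 3*(21) = 18; iterating: a(2)=18, a(3)=27, a(4)=-135, a(5)=324, a(6)=-567, a(7)=729, a(8)=-486, a(9)=-729, a(10)=3645, a(11)=-8748, a(12)=15309, a(13)=-19683, a(14)=13122, a(15)=19683, a(16)=-98415, a(17)=236196; answer 236196
Stage 3: A2 = 236196; w = -21; cross terms: (21*-16 - 38*-39)=1146, (38*20 - -21*-16)=424, (-21*-39 - 21*20)=399; twice the area = |1969| = 1969; area = 1969/2; boundary points = 1 + 1 + 1 = 3; strictly interior points = area - boundary/2 + 1 = 984; answer 984
Stage 4: A3 = 984; r = 5014; 5014 = 2 * 23 * 109; sigma = (1 + 2) * (1 + 23) * (1 + 109) = 3 * 24 * 110 = 7920; answer 7920

7920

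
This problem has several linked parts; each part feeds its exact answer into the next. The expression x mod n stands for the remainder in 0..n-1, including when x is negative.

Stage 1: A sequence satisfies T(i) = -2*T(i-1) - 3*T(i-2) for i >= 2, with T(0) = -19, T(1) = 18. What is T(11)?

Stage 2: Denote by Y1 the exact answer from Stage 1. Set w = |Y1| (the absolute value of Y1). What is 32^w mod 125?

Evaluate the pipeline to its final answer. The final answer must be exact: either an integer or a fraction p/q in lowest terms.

Stage 1: T(2) = -2*(18) - 3*(-19) = 21; iterating: T(2)=21, T(3)=-96, T(4)=129, T(5)=30, T(6)=-447, T(7)=804, T(8)=-267, T(9)=-1878, T(10)=4557, T(11)=-3480; answer -3480
Stage 2: Y1 = -3480; w = 3480; squarings mod 125: 32^1=32, 32^2=24, 32^4=76, 32^8=26, 32^16=51, 32^32=101, 32^64=76, 32^128=26, 32^256=51, 32^512=101, 32^1024=76, 32^2048=26; 32^3480 = 32^8 * 32^16 * 32^128 * 32^256 * 32^1024 * 32^2048 = 1 (mod 125); answer 1

1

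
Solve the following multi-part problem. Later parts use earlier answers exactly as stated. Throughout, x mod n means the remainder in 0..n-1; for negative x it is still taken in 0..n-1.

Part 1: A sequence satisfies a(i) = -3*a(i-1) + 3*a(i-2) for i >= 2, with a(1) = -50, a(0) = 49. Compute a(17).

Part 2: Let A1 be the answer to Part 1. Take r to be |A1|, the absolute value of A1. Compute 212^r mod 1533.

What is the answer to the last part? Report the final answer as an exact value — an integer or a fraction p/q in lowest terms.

Part 1: a(2) = -3*(-50) + 3*(49) = 297; iterating: a(2)=297, a(3)=-1041, a(4)=4014, a(5)=-15165, a(6)=57537, a(7)=-218106, a(8)=826929, a(9)=-3135105, a(10)=11886102, a(11)=-45063621, a(12)=170849169, a(13)=-647738370, a(14)=2455762617, a(15)=-9310502961, a(16)=35298796734, a(17)=-133827899085; answer -133827899085
Part 2: A1 = -133827899085; r = 133827899085; squarings mod 1533: 212^1=212, 212^2=487, 212^4=1087, 212^8=1159, 212^16=373, 212^32=1159, 212^64=373, 212^128=1159, 212^256=373, 212^512=1159, 212^1024=373, 212^2048=1159, 212^4096=373, 212^8192=1159, 212^16384=373, 212^32768=1159, 212^65536=373, 212^131072=1159, 212^262144=373, 212^524288=1159, 212^1048576=373, 212^2097152=1159, 212^4194304=373, 212^8388608=1159, 212^16777216=373, 212^33554432=1159, 212^67108864=373, 212^134217728=1159, 212^268435456=373, 212^536870912=1159, 212^1073741824=373, 212^2147483648=1159, 212^4294967296=373, 212^8589934592=1159, 212^17179869184=373, 212^34359738368=1159, 212^68719476736=373; 212^133827899085 = 212^1 * 212^4 * 212^8 * 212^64 * 212^128 * 212^512 * 212^1024 * 212^2048 * 212^8192 * 212^32768 * 212^65536 * 212^131072 * 212^4194304 * 212^8388608 * 212^134217728 * 212^536870912 * 212^4294967296 * 212^8589934592 * 212^17179869184 * 212^34359738368 * 212^68719476736 = 302 (mod 1533); answer 302

302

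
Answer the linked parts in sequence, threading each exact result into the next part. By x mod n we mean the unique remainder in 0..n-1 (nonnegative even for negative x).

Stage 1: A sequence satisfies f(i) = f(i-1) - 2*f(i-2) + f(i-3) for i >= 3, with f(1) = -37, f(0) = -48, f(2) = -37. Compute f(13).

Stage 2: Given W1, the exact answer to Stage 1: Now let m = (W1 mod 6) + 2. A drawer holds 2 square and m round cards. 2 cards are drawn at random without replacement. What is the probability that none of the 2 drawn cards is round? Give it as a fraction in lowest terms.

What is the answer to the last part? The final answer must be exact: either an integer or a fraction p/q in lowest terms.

1/6

Stage 1: f(3) = 1*(-37) - 2*(-37) + 1*(-48) = -11; iterating: f(3)=-11, f(4)=26, f(5)=11, f(6)=-52, f(7)=-48, f(8)=67, f(9)=111, f(10)=-71, f(11)=-226, f(12)=27, f(13)=408; answer 408
Stage 2: W1 = 408; m = 2; total draws C(4,2) = 6; favorable C(2,2) = 1; P = 1/6; answer 1/6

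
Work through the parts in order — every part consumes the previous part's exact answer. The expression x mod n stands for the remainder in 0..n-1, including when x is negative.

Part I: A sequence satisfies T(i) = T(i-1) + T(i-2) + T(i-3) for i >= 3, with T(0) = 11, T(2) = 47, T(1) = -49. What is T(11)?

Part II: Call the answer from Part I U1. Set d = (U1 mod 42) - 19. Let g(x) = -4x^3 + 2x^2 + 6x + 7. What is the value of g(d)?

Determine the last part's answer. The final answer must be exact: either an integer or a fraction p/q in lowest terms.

Part I: T(3) = 1*(47) + 1*(-49) + 1*(11) = 9; iterating: T(3)=9, T(4)=7, T(5)=63, T(6)=79, T(7)=149, T(8)=291, T(9)=519, T(10)=959, T(11)=1769; answer 1769
Part II: U1 = 1769; d = -14; -4*(-14)^3 + 2*(-14)^2 + 6*(-14)^1 + 7 = (10976) + (392) + (-84) + (7) = 11291; answer 11291

11291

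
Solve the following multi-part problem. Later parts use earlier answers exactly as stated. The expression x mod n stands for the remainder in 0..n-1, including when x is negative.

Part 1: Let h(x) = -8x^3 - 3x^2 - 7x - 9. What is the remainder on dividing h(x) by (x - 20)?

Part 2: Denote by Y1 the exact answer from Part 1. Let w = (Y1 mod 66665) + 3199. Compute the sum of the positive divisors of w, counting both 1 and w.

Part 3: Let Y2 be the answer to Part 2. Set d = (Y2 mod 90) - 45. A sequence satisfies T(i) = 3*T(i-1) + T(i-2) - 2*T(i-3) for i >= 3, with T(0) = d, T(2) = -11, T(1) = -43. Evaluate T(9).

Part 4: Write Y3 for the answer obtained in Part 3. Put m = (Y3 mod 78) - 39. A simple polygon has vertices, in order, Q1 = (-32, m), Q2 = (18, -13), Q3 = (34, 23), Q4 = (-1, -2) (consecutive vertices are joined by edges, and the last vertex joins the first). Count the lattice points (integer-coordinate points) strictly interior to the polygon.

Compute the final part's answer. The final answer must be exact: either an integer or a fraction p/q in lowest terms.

Part 1: remainder = value at the root: -8*(20)^3 - 3*(20)^2 - 7*(20)^1 - 9 = (-64000) + (-1200) + (-140) + (-9) = -65349; answer -65349
Part 2: Y1 = -65349; w = 4515; 4515 = 3 * 5 * 7 * 43; sigma = (1 + 3) * (1 + 5) * (1 + 7) * (1 + 43) = 4 * 6 * 8 * 44 = 8448; answer 8448
Part 3: Y2 = 8448; d = 33; T(3) = 3*(-11) + 1*(-43) - 2*(33) = -142; iterating: T(3)=-142, T(4)=-351, T(5)=-1173, T(6)=-3586, T(7)=-11229, T(8)=-34927, T(9)=-108838; answer -108838
Part 4: Y3 = -108838; m = 11; cross terms: (-32*-13 - 18*11)=218, (18*23 - 34*-13)=856, (34*-2 - -1*23)=-45, (-1*11 - -32*-2)=-75; twice the area = |954| = 954; area = 477; boundary points = 2 + 4 + 5 + 1 = 12; strictly interior points = area - boundary/2 + 1 = 472; answer 472

472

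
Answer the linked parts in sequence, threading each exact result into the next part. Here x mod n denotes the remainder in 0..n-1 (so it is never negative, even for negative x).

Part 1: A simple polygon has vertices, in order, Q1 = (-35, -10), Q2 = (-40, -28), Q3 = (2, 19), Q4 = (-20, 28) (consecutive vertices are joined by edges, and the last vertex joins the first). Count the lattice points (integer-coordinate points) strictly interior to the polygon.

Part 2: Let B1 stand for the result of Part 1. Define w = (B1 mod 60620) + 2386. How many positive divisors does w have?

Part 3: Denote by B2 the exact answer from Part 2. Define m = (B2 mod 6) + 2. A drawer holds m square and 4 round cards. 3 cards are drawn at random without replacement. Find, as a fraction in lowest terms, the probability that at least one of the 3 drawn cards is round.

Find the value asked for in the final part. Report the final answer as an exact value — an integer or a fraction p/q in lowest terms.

5/6

Part 1: cross terms: (-35*-28 - -40*-10)=580, (-40*19 - 2*-28)=-704, (2*28 - -20*19)=436, (-20*-10 - -35*28)=1180; twice the area = |1492| = 1492; area = 746; boundary points = 1 + 1 + 1 + 1 = 4; strictly interior points = area - boundary/2 + 1 = 745; answer 745
Part 2: B1 = 745; w = 3131; 3131 = 31 * 101; number of divisors = (1+1) * (1+1) = 4; answer 4
Part 3: B2 = 4; m = 6; total draws C(10,3) = 120; complement C(6,3) = 20; favorable 120 - 20 = 100; P = 5/6; answer 5/6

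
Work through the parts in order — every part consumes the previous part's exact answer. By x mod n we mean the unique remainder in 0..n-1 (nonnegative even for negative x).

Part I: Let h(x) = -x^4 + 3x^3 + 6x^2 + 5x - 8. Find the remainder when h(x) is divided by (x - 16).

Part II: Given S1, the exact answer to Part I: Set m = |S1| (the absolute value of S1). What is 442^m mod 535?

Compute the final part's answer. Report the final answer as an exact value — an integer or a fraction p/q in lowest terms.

361

Part I: remainder = value at the root: -1*(16)^4 + 3*(16)^3 + 6*(16)^2 + 5*(16)^1 - 8 = (-65536) + (12288) + (1536) + (80) + (-8) = -51640; answer -51640
Part II: S1 = -51640; m = 51640; squarings mod 535: 442^1=442, 442^2=89, 442^4=431, 442^8=116, 442^16=81, 442^32=141, 442^64=86, 442^128=441, 442^256=276, 442^512=206, 442^1024=171, 442^2048=351, 442^4096=151, 442^8192=331, 442^16384=421, 442^32768=156; 442^51640 = 442^8 * 442^16 * 442^32 * 442^128 * 442^256 * 442^2048 * 442^16384 * 442^32768 = 361 (mod 535); answer 361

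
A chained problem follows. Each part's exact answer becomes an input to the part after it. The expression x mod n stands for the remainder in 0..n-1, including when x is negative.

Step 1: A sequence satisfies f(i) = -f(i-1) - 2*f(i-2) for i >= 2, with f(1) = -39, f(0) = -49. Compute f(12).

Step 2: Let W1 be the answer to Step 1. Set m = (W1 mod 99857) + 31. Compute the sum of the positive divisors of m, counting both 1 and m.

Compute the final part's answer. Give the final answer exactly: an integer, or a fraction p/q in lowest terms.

Step 1: f(2) = -1*(-39) - 2*(-49) = 137; iterating: f(2)=137, f(3)=-59, f(4)=-215, f(5)=333, f(6)=97, f(7)=-763, f(8)=569, f(9)=957, f(10)=-2095, f(11)=181, f(12)=4009; answer 4009
Step 2: W1 = 4009; m = 4040; 4040 = 2^3 * 5 * 101; sigma = (1 + 2 + 4 + 8) * (1 + 5) * (1 + 101) = 15 * 6 * 102 = 9180; answer 9180

9180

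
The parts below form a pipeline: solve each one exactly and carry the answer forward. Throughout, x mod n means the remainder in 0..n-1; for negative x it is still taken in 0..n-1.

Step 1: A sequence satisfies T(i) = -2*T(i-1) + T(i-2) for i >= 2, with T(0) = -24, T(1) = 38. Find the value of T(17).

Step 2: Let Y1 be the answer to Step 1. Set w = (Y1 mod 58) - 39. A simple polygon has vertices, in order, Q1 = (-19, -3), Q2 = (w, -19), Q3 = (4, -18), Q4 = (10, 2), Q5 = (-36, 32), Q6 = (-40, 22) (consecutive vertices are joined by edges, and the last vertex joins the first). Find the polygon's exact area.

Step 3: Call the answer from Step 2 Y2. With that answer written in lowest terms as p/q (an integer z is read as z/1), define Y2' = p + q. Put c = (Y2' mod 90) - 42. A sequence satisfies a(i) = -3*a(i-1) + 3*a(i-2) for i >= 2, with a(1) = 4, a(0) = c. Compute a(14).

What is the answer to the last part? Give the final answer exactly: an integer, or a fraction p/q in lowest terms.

-811123308

Step 1: T(2) = -2*(38) + 1*(-24) = -100; iterating: T(2)=-100, T(3)=238, T(4)=-576, T(5)=1390, T(6)=-3356, T(7)=8102, T(8)=-19560, T(9)=47222, T(10)=-114004, T(11)=275230, T(12)=-664464, T(13)=1604158, T(14)=-3872780, T(15)=9349718, T(16)=-22572216, T(17)=54494150; answer 54494150
Step 2: Y1 = 54494150; w = -21; cross terms: (-19*-19 - -21*-3)=298, (-21*-18 - 4*-19)=454, (4*2 - 10*-18)=188, (10*32 - -36*2)=392, (-36*22 - -40*32)=488, (-40*-3 - -19*22)=538; twice the area = |2358| = 2358; area = 1179; answer 1179
Step 3: Y2 = 1179; threaded value p + q = 1180; c = -32; a(2) = -3*(4) + 3*(-32) = -108; iterating: a(2)=-108, a(3)=336, a(4)=-1332, a(5)=5004, a(6)=-19008, a(7)=72036, a(8)=-273132, a(9)=1035504, a(10)=-3925908, a(11)=14884236, a(12)=-56430432, a(13)=213944004, a(14)=-811123308; answer -811123308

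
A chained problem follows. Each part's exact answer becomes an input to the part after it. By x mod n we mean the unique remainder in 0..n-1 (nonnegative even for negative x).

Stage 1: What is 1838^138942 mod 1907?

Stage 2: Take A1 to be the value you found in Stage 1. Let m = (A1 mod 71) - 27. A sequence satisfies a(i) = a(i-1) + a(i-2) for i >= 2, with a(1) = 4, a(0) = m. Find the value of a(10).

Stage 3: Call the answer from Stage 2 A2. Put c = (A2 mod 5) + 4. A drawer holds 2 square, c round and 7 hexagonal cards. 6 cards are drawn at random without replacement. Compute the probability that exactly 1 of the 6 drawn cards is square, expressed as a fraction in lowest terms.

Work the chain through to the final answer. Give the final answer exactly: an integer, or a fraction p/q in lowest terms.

Stage 1: squarings mod 1907: 1838^1=1838, 1838^2=947, 1838^4=519, 1838^8=474, 1838^16=1557, 1838^32=452, 1838^64=255, 1838^128=187, 1838^256=643, 1838^512=1537, 1838^1024=1503, 1838^2048=1121, 1838^4096=1835, 1838^8192=1370, 1838^16384=412, 1838^32768=21, 1838^65536=441, 1838^131072=1874; 1838^138942 = 1838^2 * 1838^4 * 1838^8 * 1838^16 * 1838^32 * 1838^128 * 1838^512 * 1838^1024 * 1838^2048 * 1838^4096 * 1838^131072 = 1160 (mod 1907); answer 1160
Stage 2: A1 = 1160; m = -3; a(2) = 1*(4) + 1*(-3) = 1; iterating: a(2)=1, a(3)=5, a(4)=6, a(5)=11, a(6)=17, a(7)=28, a(8)=45, a(9)=73, a(10)=118; answer 118
Stage 3: A2 = 118; c = 7; total draws C(16,6) = 8008; favorable C(2,1)*C(14,5) = 4004; P = 1/2; answer 1/2

1/2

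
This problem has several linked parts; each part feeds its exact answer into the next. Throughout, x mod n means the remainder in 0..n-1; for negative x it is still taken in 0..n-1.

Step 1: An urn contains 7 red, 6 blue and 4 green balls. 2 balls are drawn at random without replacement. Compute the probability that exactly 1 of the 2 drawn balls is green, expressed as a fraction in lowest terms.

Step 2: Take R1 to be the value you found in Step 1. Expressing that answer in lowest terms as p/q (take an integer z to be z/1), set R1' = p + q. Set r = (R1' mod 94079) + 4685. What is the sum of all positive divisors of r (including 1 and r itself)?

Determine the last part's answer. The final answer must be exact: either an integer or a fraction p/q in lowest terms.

10248

Step 1: total draws C(17,2) = 136; favorable C(4,1)*C(13,1) = 52; P = 13/34; answer 13/34
Step 2: R1 = 13/34; threaded value p + q = 47; r = 4732; 4732 = 2^2 * 7 * 13^2; sigma = (1 + 2 + 4) * (1 + 7) * (1 + 13 + 169) = 7 * 8 * 183 = 10248; answer 10248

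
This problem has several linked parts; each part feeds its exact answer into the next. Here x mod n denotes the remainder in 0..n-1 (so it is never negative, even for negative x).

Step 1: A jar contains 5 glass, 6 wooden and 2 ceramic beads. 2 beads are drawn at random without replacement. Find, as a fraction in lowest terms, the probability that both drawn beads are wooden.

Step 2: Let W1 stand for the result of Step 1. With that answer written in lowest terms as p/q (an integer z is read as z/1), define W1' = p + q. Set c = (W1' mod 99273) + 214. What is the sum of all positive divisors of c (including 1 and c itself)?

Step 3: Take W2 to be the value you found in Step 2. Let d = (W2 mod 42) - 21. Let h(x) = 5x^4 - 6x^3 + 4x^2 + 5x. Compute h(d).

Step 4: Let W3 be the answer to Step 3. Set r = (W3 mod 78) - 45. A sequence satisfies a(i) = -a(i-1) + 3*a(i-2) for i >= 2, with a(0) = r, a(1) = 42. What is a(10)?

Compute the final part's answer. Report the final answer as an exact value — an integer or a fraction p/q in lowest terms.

Step 1: total draws C(13,2) = 78; favorable C(6,2) = 15; P = 5/26; answer 5/26
Step 2: W1 = 5/26; threaded value p + q = 31; c = 245; 245 = 5 * 7^2; sigma = (1 + 5) * (1 + 7 + 49) = 6 * 57 = 342; answer 342
Step 3: W2 = 342; d = -15; 5*(-15)^4 - 6*(-15)^3 + 4*(-15)^2 + 5*(-15)^1 = (253125) + (20250) + (900) + (-75) = 274200; answer 274200
Step 4: W3 = 274200; r = -15; a(2) = -1*(42) + 3*(-15) = -87; iterating: a(2)=-87, a(3)=213, a(4)=-474, a(5)=1113, a(6)=-2535, a(7)=5874, a(8)=-13479, a(9)=31101, a(10)=-71538; answer -71538

-71538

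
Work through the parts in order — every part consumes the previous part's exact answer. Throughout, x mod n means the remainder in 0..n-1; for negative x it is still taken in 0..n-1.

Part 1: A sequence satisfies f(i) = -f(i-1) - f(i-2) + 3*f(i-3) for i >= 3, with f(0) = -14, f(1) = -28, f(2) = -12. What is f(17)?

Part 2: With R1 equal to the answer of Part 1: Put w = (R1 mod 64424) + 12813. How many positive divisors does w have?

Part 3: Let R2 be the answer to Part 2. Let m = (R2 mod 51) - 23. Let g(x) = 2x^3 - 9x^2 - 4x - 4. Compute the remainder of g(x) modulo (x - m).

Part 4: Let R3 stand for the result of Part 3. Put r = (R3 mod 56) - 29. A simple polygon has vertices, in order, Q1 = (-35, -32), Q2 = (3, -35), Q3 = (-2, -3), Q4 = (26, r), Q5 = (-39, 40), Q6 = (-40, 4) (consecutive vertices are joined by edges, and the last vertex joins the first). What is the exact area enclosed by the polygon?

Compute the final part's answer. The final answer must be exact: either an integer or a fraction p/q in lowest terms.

Part 1: f(3) = -1*(-12) - 1*(-28) + 3*(-14) = -2; iterating: f(3)=-2, f(4)=-70, f(5)=36, f(6)=28, f(7)=-274, f(8)=354, f(9)=4, f(10)=-1180, f(11)=2238, f(12)=-1046, f(13)=-4732, f(14)=12492, f(15)=-10898, f(16)=-15790, f(17)=64164; answer 64164
Part 2: R1 = 64164; w = 76977; 76977 = 3^3 * 2851; number of divisors = (3+1) * (1+1) = 8; answer 8
Part 3: R2 = 8; m = -15; remainder = value at the root: 2*(-15)^3 - 9*(-15)^2 - 4*(-15)^1 - 4 = (-6750) + (-2025) + (60) + (-4) = -8719; answer -8719
Part 4: R3 = -8719; r = -12; cross terms: (-35*-35 - 3*-32)=1321, (3*-3 - -2*-35)=-79, (-2*-12 - 26*-3)=102, (26*40 - -39*-12)=572, (-39*4 - -40*40)=1444, (-40*-32 - -35*4)=1420; twice the area = |4780| = 4780; area = 2390; answer 2390

2390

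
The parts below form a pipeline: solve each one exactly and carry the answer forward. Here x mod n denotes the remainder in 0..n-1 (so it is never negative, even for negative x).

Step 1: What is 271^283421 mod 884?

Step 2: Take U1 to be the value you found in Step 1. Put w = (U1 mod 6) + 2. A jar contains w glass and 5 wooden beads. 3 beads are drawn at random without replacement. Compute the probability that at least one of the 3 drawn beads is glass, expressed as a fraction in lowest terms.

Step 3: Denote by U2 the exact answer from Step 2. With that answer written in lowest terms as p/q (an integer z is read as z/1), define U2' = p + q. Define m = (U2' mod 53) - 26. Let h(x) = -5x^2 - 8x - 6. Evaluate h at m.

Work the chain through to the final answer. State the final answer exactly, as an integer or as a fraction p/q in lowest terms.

Step 1: squarings mod 884: 271^1=271, 271^2=69, 271^4=341, 271^8=477, 271^16=341, 271^32=477, 271^64=341, 271^128=477, 271^256=341, 271^512=477, 271^1024=341, 271^2048=477, 271^4096=341, 271^8192=477, 271^16384=341, 271^32768=477, 271^65536=341, 271^131072=477, 271^262144=341; 271^283421 = 271^1 * 271^4 * 271^8 * 271^16 * 271^256 * 271^512 * 271^4096 * 271^16384 * 271^262144 = 475 (mod 884); answer 475
Step 2: U1 = 475; w = 3; total draws C(8,3) = 56; complement C(5,3) = 10; favorable 56 - 10 = 46; P = 23/28; answer 23/28
Step 3: U2 = 23/28; threaded value p + q = 51; m = 25; -5*(25)^2 - 8*(25)^1 - 6 = (-3125) + (-200) + (-6) = -3331; answer -3331

-3331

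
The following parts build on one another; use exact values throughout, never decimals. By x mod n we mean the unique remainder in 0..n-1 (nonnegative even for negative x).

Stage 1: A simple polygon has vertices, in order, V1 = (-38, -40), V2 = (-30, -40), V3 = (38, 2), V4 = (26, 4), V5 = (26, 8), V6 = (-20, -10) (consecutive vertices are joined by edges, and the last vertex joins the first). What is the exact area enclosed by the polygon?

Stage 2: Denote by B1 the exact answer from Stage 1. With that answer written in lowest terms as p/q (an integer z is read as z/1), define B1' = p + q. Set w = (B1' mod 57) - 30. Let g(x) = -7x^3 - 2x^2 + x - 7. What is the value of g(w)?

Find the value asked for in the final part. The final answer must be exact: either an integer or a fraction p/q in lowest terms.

Stage 1: cross terms: (-38*-40 - -30*-40)=320, (-30*2 - 38*-40)=1460, (38*4 - 26*2)=100, (26*8 - 26*4)=104, (26*-10 - -20*8)=-100, (-20*-40 - -38*-10)=420; twice the area = |2304| = 2304; area = 1152; answer 1152
Stage 2: B1 = 1152; threaded value p + q = 1153; w = -17; -7*(-17)^3 - 2*(-17)^2 + 1*(-17)^1 - 7 = (34391) + (-578) + (-17) + (-7) = 33789; answer 33789

33789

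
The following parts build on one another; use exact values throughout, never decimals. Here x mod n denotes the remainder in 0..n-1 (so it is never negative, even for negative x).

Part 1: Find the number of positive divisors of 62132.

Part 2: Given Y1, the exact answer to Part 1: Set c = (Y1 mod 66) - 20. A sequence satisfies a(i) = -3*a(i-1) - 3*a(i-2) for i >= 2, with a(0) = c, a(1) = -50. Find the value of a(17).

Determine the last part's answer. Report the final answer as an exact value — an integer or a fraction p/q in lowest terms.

-367416

Part 1: 62132 = 2^2 * 7^2 * 317; number of divisors = (2+1) * (2+1) * (1+1) = 18; answer 18
Part 2: Y1 = 18; c = -2; a(2) = -3*(-50) - 3*(-2) = 156; iterating: a(2)=156, a(3)=-318, a(4)=486, a(5)=-504, a(6)=54, a(7)=1350, a(8)=-4212, a(9)=8586, a(10)=-13122, a(11)=13608, a(12)=-1458, a(13)=-36450, a(14)=113724, a(15)=-231822, a(16)=354294, a(17)=-367416; answer -367416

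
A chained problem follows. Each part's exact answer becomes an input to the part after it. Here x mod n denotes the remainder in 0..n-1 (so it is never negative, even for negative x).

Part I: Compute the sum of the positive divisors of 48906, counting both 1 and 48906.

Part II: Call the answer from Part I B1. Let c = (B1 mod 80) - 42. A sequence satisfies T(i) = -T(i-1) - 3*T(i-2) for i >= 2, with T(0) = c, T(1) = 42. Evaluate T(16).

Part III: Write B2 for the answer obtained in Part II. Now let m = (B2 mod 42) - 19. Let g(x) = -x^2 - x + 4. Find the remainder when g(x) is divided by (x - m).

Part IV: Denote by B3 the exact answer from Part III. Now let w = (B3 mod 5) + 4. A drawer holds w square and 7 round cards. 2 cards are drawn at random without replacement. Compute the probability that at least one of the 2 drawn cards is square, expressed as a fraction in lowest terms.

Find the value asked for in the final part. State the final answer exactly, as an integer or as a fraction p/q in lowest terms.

Part I: 48906 = 2 * 3^2 * 11 * 13 * 19; sigma = (1 + 2) * (1 + 3 + 9) * (1 + 11) * (1 + 13) * (1 + 19) = 3 * 13 * 12 * 14 * 20 = 131040; answer 131040
Part II: B1 = 131040; c = -42; T(2) = -1*(42) - 3*(-42) = 84; iterating: T(2)=84, T(3)=-210, T(4)=-42, T(5)=672, T(6)=-546, T(7)=-1470, T(8)=3108, T(9)=1302, T(10)=-10626, T(11)=6720, T(12)=25158, T(13)=-45318, T(14)=-30156, T(15)=166110, T(16)=-75642; answer -75642
Part III: B2 = -75642; m = -19; remainder = value at the root: -1*(-19)^2 - 1*(-19)^1 + 4 = (-361) + (19) + (4) = -338; answer -338
Part IV: B3 = -338; w = 6; total draws C(13,2) = 78; complement C(7,2) = 21; favorable 78 - 21 = 57; P = 19/26; answer 19/26

19/26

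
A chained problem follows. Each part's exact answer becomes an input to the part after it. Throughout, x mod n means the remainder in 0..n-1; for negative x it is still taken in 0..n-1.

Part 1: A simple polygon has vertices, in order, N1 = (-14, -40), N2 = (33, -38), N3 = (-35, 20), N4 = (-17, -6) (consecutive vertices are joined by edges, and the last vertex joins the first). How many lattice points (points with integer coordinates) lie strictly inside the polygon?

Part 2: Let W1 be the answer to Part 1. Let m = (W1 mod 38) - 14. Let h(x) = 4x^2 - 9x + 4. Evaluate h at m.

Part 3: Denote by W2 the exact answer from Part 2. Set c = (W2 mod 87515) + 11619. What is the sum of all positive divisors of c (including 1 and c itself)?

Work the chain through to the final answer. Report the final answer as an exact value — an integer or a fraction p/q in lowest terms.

Part 1: cross terms: (-14*-38 - 33*-40)=1852, (33*20 - -35*-38)=-670, (-35*-6 - -17*20)=550, (-17*-40 - -14*-6)=596; twice the area = |2328| = 2328; area = 1164; boundary points = 1 + 2 + 2 + 1 = 6; strictly interior points = area - boundary/2 + 1 = 1162; answer 1162
Part 2: W1 = 1162; m = 8; 4*(8)^2 - 9*(8)^1 + 4 = (256) + (-72) + (4) = 188; answer 188
Part 3: W2 = 188; c = 11807; 11807 is prime, so its only divisors are 1 and 11807; sigma = 1 + 11807 = 11808; answer 11808

11808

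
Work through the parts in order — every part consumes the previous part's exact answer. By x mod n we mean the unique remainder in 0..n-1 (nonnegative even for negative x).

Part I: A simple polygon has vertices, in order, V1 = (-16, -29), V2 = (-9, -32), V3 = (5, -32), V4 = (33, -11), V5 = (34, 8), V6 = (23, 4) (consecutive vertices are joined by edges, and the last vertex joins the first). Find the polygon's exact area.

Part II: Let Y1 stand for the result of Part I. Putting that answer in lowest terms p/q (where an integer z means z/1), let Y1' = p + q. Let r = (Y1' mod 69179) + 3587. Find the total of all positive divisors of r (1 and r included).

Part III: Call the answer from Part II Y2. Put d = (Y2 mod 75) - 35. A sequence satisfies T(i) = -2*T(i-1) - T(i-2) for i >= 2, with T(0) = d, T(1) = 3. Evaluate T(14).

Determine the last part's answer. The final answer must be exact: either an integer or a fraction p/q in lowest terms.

Part I: cross terms: (-16*-32 - -9*-29)=251, (-9*-32 - 5*-32)=448, (5*-11 - 33*-32)=1001, (33*8 - 34*-11)=638, (34*4 - 23*8)=-48, (23*-29 - -16*4)=-603; twice the area = |1687| = 1687; area = 1687/2; answer 1687/2
Part II: Y1 = 1687/2; threaded value p + q = 1689; r = 5276; 5276 = 2^2 * 1319; sigma = (1 + 2 + 4) * (1 + 1319) = 7 * 1320 = 9240; answer 9240
Part III: Y2 = 9240; d = -20; T(2) = -2*(3) - 1*(-20) = 14; iterating: T(2)=14, T(3)=-31, T(4)=48, T(5)=-65, T(6)=82, T(7)=-99, T(8)=116, T(9)=-133, T(10)=150, T(11)=-167, T(12)=184, T(13)=-201, T(14)=218; answer 218

218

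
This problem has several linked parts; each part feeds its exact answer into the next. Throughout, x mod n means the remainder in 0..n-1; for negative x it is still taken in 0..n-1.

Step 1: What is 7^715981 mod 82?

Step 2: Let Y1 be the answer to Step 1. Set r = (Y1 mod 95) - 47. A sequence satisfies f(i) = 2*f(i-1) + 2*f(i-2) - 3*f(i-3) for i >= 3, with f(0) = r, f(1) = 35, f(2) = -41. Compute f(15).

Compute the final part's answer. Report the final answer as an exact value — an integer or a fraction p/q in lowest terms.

-3865104

Step 1: squarings mod 82: 7^1=7, 7^2=49, 7^4=23, 7^8=37, 7^16=57, 7^32=51, 7^64=59, 7^128=37, 7^256=57, 7^512=51, 7^1024=59, 7^2048=37, 7^4096=57, 7^8192=51, 7^16384=59, 7^32768=37, 7^65536=57, 7^131072=51, 7^262144=59, 7^524288=37; 7^715981 = 7^1 * 7^4 * 7^8 * 7^64 * 7^128 * 7^1024 * 7^2048 * 7^8192 * 7^16384 * 7^32768 * 7^131072 * 7^524288 = 75 (mod 82); answer 75
Step 2: Y1 = 75; r = 28; f(3) = 2*(-41) + 2*(35) - 3*(28) = -96; iterating: f(3)=-96, f(4)=-379, f(5)=-827, f(6)=-2124, f(7)=-4765, f(8)=-11297, f(9)=-25752, f(10)=-59803, f(11)=-137219, f(12)=-316788, f(13)=-728605, f(14)=-1679129, f(15)=-3865104; answer -3865104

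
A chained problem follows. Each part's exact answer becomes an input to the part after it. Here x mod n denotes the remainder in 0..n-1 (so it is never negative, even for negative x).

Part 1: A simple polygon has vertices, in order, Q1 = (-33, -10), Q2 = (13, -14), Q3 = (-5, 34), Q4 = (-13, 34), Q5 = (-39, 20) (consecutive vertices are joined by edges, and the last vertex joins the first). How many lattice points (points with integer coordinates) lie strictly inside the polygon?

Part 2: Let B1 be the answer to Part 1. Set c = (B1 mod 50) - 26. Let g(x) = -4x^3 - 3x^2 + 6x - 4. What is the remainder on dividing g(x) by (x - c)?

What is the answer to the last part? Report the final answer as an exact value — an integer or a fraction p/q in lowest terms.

Part 1: cross terms: (-33*-14 - 13*-10)=592, (13*34 - -5*-14)=372, (-5*34 - -13*34)=272, (-13*20 - -39*34)=1066, (-39*-10 - -33*20)=1050; twice the area = |3352| = 3352; area = 1676; boundary points = 2 + 6 + 8 + 2 + 6 = 24; strictly interior points = area - boundary/2 + 1 = 1665; answer 1665
Part 2: B1 = 1665; c = -11; remainder = value at the root: -4*(-11)^3 - 3*(-11)^2 + 6*(-11)^1 - 4 = (5324) + (-363) + (-66) + (-4) = 4891; answer 4891

4891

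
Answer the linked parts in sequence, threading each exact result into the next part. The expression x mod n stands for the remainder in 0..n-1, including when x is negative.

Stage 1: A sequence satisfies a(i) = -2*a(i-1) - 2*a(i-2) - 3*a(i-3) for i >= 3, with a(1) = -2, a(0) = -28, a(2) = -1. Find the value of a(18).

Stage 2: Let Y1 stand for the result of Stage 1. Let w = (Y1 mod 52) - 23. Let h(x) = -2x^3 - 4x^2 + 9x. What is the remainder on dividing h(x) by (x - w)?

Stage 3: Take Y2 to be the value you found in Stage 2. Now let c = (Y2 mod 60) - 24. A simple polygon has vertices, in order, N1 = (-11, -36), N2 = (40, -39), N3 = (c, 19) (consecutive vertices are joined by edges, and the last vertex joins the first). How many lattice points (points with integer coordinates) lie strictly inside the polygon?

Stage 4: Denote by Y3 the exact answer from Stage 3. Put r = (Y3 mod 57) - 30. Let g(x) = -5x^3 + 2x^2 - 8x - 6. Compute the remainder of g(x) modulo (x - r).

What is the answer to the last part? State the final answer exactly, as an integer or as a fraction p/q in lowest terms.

Stage 1: a(3) = -2*(-1) - 2*(-2) - 3*(-28) = 90; iterating: a(3)=90, a(4)=-172, a(5)=167, a(6)=-260, a(7)=702, a(8)=-1385, a(9)=2146, a(10)=-3628, a(11)=7119, a(12)=-13420, a(13)=23486, a(14)=-41489, a(15)=76266, a(16)=-140012, a(17)=251959, a(18)=-452692; answer -452692
Stage 2: Y1 = -452692; w = -3; remainder = value at the root: -2*(-3)^3 - 4*(-3)^2 + 9*(-3)^1 = (54) + (-36) + (-27) = -9; answer -9
Stage 3: Y2 = -9; c = 27; cross terms: (-11*-39 - 40*-36)=1869, (40*19 - 27*-39)=1813, (27*-36 - -11*19)=-763; twice the area = |2919| = 2919; area = 2919/2; boundary points = 3 + 1 + 1 = 5; strictly interior points = area - boundary/2 + 1 = 1458; answer 1458
Stage 4: Y3 = 1458; r = 3; remainder = value at the root: -5*(3)^3 + 2*(3)^2 - 8*(3)^1 - 6 = (-135) + (18) + (-24) + (-6) = -147; answer -147

-147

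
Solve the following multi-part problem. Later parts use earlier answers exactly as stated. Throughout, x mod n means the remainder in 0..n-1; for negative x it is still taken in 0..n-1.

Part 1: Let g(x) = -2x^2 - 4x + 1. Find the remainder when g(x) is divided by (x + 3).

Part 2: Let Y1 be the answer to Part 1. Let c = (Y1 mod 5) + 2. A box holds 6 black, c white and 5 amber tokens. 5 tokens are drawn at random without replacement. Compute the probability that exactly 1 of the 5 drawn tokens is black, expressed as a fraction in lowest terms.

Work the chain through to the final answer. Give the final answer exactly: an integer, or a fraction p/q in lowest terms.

70/429

Part 1: remainder = value at the root: -2*(-3)^2 - 4*(-3)^1 + 1 = (-18) + (12) + (1) = -5; answer -5
Part 2: Y1 = -5; c = 2; total draws C(13,5) = 1287; favorable C(6,1)*C(7,4) = 210; P = 70/429; answer 70/429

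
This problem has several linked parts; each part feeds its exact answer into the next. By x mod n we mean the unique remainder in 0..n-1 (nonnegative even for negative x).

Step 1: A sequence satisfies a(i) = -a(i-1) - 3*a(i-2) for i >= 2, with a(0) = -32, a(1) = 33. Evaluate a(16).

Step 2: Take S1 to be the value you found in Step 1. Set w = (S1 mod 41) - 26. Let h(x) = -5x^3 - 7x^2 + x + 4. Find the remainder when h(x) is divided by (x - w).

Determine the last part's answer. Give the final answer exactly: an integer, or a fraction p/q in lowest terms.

-5686

Step 1: a(2) = -1*(33) - 3*(-32) = 63; iterating: a(2)=63, a(3)=-162, a(4)=-27, a(5)=513, a(6)=-432, a(7)=-1107, a(8)=2403, a(9)=918, a(10)=-8127, a(11)=5373, a(12)=19008, a(13)=-35127, a(14)=-21897, a(15)=127278, a(16)=-61587; answer -61587
Step 2: S1 = -61587; w = 10; remainder = value at the root: -5*(10)^3 - 7*(10)^2 + 1*(10)^1 + 4 = (-5000) + (-700) + (10) + (4) = -5686; answer -5686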